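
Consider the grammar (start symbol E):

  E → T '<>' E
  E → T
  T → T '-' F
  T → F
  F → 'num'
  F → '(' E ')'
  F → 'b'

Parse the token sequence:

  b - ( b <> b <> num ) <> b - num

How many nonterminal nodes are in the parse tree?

[E [T [T [F b]] - [F ( [E [T [F b]] <> [E [T [F b]] <> [E [T [F num]]]]] )]] <> [E [T [T [F b]] - [F num]]]]

19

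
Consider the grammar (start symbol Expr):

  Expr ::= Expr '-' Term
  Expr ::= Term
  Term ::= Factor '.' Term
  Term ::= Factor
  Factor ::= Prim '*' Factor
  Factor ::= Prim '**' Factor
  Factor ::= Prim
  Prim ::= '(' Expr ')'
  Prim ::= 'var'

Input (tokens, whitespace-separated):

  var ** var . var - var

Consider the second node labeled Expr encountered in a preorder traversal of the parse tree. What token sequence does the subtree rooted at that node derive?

var ** var . var

[Expr [Expr [Term [Factor [Prim var] ** [Factor [Prim var]]] . [Term [Factor [Prim var]]]]] - [Term [Factor [Prim var]]]]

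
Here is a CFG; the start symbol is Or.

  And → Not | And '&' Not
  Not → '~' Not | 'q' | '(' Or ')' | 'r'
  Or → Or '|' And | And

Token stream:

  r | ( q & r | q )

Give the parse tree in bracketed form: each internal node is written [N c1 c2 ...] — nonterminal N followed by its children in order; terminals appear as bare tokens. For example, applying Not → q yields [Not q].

[Or [Or [And [Not r]]] | [And [Not ( [Or [Or [And [And [Not q]] & [Not r]]] | [And [Not q]]] )]]]

Or
Or | And
And | And
Not | And
r | And
r | Not
r | ( Or )
r | ( Or | And )
r | ( And | And )
r | ( And & Not | And )
r | ( Not & Not | And )
r | ( q & Not | And )
r | ( q & r | And )
r | ( q & r | Not )
r | ( q & r | q )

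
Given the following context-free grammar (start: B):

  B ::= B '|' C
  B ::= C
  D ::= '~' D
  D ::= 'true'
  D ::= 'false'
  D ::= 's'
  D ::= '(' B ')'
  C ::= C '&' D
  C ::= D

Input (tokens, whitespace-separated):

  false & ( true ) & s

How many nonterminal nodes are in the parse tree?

10

[B [C [C [C [D false]] & [D ( [B [C [D true]]] )]] & [D s]]]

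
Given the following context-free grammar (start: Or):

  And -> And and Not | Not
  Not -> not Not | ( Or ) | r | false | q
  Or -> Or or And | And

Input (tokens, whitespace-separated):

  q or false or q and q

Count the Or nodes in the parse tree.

[Or [Or [Or [And [Not q]]] or [And [Not false]]] or [And [And [Not q]] and [Not q]]]

3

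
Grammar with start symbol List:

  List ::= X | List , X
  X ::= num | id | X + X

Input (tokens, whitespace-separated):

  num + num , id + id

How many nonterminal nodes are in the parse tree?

8

[List [List [X [X num] + [X num]]] , [X [X id] + [X id]]]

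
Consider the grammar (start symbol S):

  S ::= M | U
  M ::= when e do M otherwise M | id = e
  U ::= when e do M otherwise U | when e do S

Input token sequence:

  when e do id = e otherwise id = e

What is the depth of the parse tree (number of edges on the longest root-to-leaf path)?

3

[S [M when e do [M id = e] otherwise [M id = e]]]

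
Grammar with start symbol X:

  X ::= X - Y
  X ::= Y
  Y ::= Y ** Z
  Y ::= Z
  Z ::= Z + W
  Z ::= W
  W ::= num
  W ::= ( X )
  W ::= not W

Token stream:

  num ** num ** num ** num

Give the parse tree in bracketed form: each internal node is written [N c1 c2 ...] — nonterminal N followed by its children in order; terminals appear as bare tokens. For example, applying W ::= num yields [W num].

[X [Y [Y [Y [Y [Z [W num]]] ** [Z [W num]]] ** [Z [W num]]] ** [Z [W num]]]]

X
Y
Y ** Z
Y ** Z ** Z
Y ** Z ** Z ** Z
Z ** Z ** Z ** Z
W ** Z ** Z ** Z
num ** Z ** Z ** Z
num ** W ** Z ** Z
num ** num ** Z ** Z
num ** num ** W ** Z
num ** num ** num ** Z
num ** num ** num ** W
num ** num ** num ** num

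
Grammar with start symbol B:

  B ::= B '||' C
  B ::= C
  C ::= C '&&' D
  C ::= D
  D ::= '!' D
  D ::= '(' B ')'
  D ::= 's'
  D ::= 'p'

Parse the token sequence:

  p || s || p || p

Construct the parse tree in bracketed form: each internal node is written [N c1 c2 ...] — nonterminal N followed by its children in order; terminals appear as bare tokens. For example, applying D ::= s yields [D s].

B
B || C
B || C || C
B || C || C || C
C || C || C || C
D || C || C || C
p || C || C || C
p || D || C || C
p || s || C || C
p || s || D || C
p || s || p || C
p || s || p || D
p || s || p || p

[B [B [B [B [C [D p]]] || [C [D s]]] || [C [D p]]] || [C [D p]]]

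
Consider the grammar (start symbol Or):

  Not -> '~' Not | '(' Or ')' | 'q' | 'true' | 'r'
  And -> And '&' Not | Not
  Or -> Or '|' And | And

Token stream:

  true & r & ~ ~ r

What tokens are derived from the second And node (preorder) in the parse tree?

true & r

[Or [And [And [And [Not true]] & [Not r]] & [Not ~ [Not ~ [Not r]]]]]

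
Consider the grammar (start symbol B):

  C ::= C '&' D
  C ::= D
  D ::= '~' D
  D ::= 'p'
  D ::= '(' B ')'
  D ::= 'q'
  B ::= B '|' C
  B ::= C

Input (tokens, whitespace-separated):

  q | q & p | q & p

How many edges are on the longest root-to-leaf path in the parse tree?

[B [B [B [C [D q]]] | [C [C [D q]] & [D p]]] | [C [C [D q]] & [D p]]]

5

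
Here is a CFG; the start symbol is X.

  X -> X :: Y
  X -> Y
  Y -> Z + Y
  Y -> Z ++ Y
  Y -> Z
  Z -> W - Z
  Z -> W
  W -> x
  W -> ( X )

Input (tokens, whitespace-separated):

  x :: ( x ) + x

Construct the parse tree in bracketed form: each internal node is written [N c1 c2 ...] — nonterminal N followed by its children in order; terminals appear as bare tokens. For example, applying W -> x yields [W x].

X
X :: Y
Y :: Y
Z :: Y
W :: Y
x :: Y
x :: Z + Y
x :: W + Y
x :: ( X ) + Y
x :: ( Y ) + Y
x :: ( Z ) + Y
x :: ( W ) + Y
x :: ( x ) + Y
x :: ( x ) + Z
x :: ( x ) + W
x :: ( x ) + x

[X [X [Y [Z [W x]]]] :: [Y [Z [W ( [X [Y [Z [W x]]]] )]] + [Y [Z [W x]]]]]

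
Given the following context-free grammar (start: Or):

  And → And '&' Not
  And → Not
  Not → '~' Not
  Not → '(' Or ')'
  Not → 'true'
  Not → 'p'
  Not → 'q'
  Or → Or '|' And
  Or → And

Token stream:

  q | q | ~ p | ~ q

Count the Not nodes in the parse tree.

[Or [Or [Or [Or [And [Not q]]] | [And [Not q]]] | [And [Not ~ [Not p]]]] | [And [Not ~ [Not q]]]]

6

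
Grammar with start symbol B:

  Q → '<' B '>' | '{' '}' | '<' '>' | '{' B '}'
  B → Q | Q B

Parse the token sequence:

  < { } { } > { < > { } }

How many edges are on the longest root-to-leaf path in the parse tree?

[B [Q < [B [Q { }] [B [Q { }]]] >] [B [Q { [B [Q < >] [B [Q { }]]] }]]]

6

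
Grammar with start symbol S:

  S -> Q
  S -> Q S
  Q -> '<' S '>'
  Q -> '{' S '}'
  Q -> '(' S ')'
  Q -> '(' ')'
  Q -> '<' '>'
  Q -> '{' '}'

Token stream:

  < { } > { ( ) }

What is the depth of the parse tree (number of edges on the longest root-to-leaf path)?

[S [Q < [S [Q { }]] >] [S [Q { [S [Q ( )]] }]]]

5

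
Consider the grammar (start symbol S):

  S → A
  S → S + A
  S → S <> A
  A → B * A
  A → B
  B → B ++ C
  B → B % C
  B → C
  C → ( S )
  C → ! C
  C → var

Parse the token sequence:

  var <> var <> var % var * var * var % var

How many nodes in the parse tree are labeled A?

5

[S [S [S [A [B [C var]]]] <> [A [B [C var]]]] <> [A [B [B [C var]] % [C var]] * [A [B [C var]] * [A [B [B [C var]] % [C var]]]]]]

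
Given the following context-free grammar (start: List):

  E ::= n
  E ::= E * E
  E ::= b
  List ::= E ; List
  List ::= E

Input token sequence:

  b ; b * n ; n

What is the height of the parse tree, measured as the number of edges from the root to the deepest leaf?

[List [E b] ; [List [E [E b] * [E n]] ; [List [E n]]]]

4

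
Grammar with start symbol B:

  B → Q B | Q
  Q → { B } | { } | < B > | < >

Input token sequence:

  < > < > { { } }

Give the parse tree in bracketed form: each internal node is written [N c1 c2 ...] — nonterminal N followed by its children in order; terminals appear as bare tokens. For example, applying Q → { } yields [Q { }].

[B [Q < >] [B [Q < >] [B [Q { [B [Q { }]] }]]]]

B
Q B
< > B
< > Q B
< > < > B
< > < > Q
< > < > { B }
< > < > { Q }
< > < > { { } }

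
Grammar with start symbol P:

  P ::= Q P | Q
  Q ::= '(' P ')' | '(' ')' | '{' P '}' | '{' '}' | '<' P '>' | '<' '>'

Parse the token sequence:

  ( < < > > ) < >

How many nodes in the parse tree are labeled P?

4

[P [Q ( [P [Q < [P [Q < >]] >]] )] [P [Q < >]]]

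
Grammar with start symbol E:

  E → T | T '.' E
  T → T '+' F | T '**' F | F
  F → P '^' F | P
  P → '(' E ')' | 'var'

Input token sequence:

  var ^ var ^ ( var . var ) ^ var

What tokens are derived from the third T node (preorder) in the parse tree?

[E [T [F [P var] ^ [F [P var] ^ [F [P ( [E [T [F [P var]]] . [E [T [F [P var]]]]] )] ^ [F [P var]]]]]]]

var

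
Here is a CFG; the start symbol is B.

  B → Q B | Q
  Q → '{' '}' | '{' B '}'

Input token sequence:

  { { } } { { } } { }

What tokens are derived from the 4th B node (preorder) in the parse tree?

[B [Q { [B [Q { }]] }] [B [Q { [B [Q { }]] }] [B [Q { }]]]]

{ }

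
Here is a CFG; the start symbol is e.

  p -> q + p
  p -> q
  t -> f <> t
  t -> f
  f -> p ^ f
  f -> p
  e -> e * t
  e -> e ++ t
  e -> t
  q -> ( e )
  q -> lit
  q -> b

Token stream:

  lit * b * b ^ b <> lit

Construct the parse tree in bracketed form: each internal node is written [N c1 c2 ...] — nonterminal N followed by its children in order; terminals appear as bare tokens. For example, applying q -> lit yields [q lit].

e
e * t
e * t * t
t * t * t
f * t * t
p * t * t
q * t * t
lit * t * t
lit * f * t
lit * p * t
lit * q * t
lit * b * t
lit * b * f <> t
lit * b * p ^ f <> t
lit * b * q ^ f <> t
lit * b * b ^ f <> t
lit * b * b ^ p <> t
lit * b * b ^ q <> t
lit * b * b ^ b <> t
lit * b * b ^ b <> f
lit * b * b ^ b <> p
lit * b * b ^ b <> q
lit * b * b ^ b <> lit

[e [e [e [t [f [p [q lit]]]]] * [t [f [p [q b]]]]] * [t [f [p [q b]] ^ [f [p [q b]]]] <> [t [f [p [q lit]]]]]]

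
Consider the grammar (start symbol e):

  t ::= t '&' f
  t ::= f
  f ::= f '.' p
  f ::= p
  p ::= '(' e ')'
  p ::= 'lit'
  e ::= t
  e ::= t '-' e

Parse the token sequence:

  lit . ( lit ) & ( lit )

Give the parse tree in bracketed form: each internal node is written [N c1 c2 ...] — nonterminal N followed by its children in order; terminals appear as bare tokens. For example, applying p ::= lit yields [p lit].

[e [t [t [f [f [p lit]] . [p ( [e [t [f [p lit]]]] )]]] & [f [p ( [e [t [f [p lit]]]] )]]]]

e
t
t & f
f & f
f . p & f
p . p & f
lit . p & f
lit . ( e ) & f
lit . ( t ) & f
lit . ( f ) & f
lit . ( p ) & f
lit . ( lit ) & f
lit . ( lit ) & p
lit . ( lit ) & ( e )
lit . ( lit ) & ( t )
lit . ( lit ) & ( f )
lit . ( lit ) & ( p )
lit . ( lit ) & ( lit )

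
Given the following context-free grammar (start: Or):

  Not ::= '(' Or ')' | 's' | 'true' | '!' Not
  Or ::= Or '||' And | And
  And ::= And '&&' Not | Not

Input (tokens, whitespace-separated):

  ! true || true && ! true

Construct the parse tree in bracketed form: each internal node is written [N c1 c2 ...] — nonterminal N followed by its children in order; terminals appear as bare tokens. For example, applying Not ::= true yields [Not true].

Or
Or || And
And || And
Not || And
! Not || And
! true || And
! true || And && Not
! true || Not && Not
! true || true && Not
! true || true && ! Not
! true || true && ! true

[Or [Or [And [Not ! [Not true]]]] || [And [And [Not true]] && [Not ! [Not true]]]]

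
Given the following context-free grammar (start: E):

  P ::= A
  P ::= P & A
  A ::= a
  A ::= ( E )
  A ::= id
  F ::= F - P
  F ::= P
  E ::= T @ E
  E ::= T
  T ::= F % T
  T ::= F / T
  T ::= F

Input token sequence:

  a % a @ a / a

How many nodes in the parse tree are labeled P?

[E [T [F [P [A a]]] % [T [F [P [A a]]]]] @ [E [T [F [P [A a]]] / [T [F [P [A a]]]]]]]

4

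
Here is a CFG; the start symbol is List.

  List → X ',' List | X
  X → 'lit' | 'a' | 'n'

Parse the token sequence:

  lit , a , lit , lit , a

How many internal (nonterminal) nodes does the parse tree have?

10

[List [X lit] , [List [X a] , [List [X lit] , [List [X lit] , [List [X a]]]]]]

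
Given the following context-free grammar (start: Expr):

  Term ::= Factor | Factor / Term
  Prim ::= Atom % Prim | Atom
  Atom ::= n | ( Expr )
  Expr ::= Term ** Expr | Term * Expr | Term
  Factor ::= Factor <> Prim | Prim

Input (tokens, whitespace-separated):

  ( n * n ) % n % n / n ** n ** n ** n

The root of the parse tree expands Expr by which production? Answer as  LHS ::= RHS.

Expr ::= Term ** Expr

[Expr [Term [Factor [Prim [Atom ( [Expr [Term [Factor [Prim [Atom n]]]] * [Expr [Term [Factor [Prim [Atom n]]]]]] )] % [Prim [Atom n] % [Prim [Atom n]]]]] / [Term [Factor [Prim [Atom n]]]]] ** [Expr [Term [Factor [Prim [Atom n]]]] ** [Expr [Term [Factor [Prim [Atom n]]]] ** [Expr [Term [Factor [Prim [Atom n]]]]]]]]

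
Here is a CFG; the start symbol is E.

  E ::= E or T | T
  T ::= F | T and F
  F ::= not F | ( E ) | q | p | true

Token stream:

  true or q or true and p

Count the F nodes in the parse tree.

[E [E [E [T [F true]]] or [T [F q]]] or [T [T [F true]] and [F p]]]

4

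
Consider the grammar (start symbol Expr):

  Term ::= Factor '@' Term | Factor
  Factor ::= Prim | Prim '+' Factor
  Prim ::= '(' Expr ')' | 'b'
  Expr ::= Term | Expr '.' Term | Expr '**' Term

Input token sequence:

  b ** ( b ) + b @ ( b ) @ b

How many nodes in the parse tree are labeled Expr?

4

[Expr [Expr [Term [Factor [Prim b]]]] ** [Term [Factor [Prim ( [Expr [Term [Factor [Prim b]]]] )] + [Factor [Prim b]]] @ [Term [Factor [Prim ( [Expr [Term [Factor [Prim b]]]] )]] @ [Term [Factor [Prim b]]]]]]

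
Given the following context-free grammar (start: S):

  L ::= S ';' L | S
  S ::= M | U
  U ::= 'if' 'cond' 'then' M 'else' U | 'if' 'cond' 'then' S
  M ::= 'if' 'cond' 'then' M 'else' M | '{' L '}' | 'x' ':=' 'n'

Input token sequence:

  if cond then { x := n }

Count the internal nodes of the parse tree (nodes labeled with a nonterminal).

7

[S [U if cond then [S [M { [L [S [M x := n]]] }]]]]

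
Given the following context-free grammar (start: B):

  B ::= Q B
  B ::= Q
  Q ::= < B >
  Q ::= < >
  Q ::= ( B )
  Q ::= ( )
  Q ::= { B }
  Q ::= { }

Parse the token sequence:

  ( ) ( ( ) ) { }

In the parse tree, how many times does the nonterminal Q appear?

4

[B [Q ( )] [B [Q ( [B [Q ( )]] )] [B [Q { }]]]]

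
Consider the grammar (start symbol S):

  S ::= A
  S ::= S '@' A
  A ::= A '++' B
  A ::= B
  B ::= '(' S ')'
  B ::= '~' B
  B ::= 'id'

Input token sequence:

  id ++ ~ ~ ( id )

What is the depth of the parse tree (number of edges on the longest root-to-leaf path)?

[S [A [A [B id]] ++ [B ~ [B ~ [B ( [S [A [B id]]] )]]]]]

8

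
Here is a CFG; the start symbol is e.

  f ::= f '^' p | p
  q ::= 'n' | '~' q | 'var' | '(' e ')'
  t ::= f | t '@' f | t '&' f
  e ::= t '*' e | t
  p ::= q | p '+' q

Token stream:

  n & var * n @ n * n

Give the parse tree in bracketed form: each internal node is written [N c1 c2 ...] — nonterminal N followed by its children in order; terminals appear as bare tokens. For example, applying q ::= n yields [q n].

[e [t [t [f [p [q n]]]] & [f [p [q var]]]] * [e [t [t [f [p [q n]]]] @ [f [p [q n]]]] * [e [t [f [p [q n]]]]]]]

e
t * e
t & f * e
f & f * e
p & f * e
q & f * e
n & f * e
n & p * e
n & q * e
n & var * e
n & var * t * e
n & var * t @ f * e
n & var * f @ f * e
n & var * p @ f * e
n & var * q @ f * e
n & var * n @ f * e
n & var * n @ p * e
n & var * n @ q * e
n & var * n @ n * e
n & var * n @ n * t
n & var * n @ n * f
n & var * n @ n * p
n & var * n @ n * q
n & var * n @ n * n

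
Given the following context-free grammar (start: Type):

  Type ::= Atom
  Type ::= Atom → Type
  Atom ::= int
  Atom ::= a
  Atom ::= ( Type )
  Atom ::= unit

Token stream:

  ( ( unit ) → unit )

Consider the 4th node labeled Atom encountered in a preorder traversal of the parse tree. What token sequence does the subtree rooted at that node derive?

unit

[Type [Atom ( [Type [Atom ( [Type [Atom unit]] )] → [Type [Atom unit]]] )]]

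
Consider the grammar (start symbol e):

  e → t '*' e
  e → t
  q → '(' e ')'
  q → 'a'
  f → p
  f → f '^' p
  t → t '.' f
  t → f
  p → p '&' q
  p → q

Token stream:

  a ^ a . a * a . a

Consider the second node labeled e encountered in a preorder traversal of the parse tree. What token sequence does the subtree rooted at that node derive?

a . a

[e [t [t [f [f [p [q a]]] ^ [p [q a]]]] . [f [p [q a]]]] * [e [t [t [f [p [q a]]]] . [f [p [q a]]]]]]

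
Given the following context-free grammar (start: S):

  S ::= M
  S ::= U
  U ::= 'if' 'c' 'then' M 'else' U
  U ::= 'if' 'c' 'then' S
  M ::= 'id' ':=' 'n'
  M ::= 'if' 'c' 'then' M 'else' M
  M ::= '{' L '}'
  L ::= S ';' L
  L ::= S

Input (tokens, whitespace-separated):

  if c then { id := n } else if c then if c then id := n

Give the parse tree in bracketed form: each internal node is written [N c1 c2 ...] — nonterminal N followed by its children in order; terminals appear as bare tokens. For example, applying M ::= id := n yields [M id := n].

S
U
if c then M else U
if c then { L } else U
if c then { S } else U
if c then { M } else U
if c then { id := n } else U
if c then { id := n } else if c then S
if c then { id := n } else if c then U
if c then { id := n } else if c then if c then S
if c then { id := n } else if c then if c then M
if c then { id := n } else if c then if c then id := n

[S [U if c then [M { [L [S [M id := n]]] }] else [U if c then [S [U if c then [S [M id := n]]]]]]]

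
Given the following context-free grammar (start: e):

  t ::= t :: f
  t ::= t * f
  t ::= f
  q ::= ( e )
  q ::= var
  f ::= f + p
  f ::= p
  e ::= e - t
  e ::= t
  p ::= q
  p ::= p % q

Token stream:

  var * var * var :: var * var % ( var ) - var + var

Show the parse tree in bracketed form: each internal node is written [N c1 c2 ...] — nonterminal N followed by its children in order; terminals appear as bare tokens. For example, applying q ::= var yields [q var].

[e [e [t [t [t [t [t [f [p [q var]]]] * [f [p [q var]]]] * [f [p [q var]]]] :: [f [p [q var]]]] * [f [p [p [q var]] % [q ( [e [t [f [p [q var]]]]] )]]]]] - [t [f [f [p [q var]]] + [p [q var]]]]]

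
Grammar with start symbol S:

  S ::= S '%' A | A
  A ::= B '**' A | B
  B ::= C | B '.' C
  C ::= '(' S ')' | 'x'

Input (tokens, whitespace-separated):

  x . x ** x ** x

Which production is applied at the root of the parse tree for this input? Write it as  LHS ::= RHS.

S ::= A

[S [A [B [B [C x]] . [C x]] ** [A [B [C x]] ** [A [B [C x]]]]]]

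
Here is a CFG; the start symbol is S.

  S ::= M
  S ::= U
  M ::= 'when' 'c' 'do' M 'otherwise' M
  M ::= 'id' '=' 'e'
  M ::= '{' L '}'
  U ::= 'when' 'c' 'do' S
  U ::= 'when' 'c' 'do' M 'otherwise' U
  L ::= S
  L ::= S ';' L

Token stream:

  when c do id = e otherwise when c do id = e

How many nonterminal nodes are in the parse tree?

[S [U when c do [M id = e] otherwise [U when c do [S [M id = e]]]]]

6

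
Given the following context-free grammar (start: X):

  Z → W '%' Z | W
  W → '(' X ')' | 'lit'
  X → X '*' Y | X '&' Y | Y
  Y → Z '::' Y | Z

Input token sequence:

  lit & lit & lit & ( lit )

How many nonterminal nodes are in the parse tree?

[X [X [X [X [Y [Z [W lit]]]] & [Y [Z [W lit]]]] & [Y [Z [W lit]]]] & [Y [Z [W ( [X [Y [Z [W lit]]]] )]]]]

20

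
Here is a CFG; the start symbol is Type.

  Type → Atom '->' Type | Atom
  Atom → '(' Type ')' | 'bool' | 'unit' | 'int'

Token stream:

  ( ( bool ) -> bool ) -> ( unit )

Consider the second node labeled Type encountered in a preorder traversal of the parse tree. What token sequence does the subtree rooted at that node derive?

( bool ) -> bool

[Type [Atom ( [Type [Atom ( [Type [Atom bool]] )] -> [Type [Atom bool]]] )] -> [Type [Atom ( [Type [Atom unit]] )]]]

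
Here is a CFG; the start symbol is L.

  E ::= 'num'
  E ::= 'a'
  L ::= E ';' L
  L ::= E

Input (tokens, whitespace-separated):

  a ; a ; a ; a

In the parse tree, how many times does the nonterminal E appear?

[L [E a] ; [L [E a] ; [L [E a] ; [L [E a]]]]]

4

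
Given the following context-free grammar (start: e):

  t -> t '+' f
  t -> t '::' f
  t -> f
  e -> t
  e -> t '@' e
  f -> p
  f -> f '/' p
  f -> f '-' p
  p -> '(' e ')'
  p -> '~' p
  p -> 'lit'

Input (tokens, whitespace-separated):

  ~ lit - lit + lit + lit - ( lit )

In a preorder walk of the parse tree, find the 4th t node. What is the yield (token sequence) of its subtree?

[e [t [t [t [f [f [p ~ [p lit]]] - [p lit]]] + [f [p lit]]] + [f [f [p lit]] - [p ( [e [t [f [p lit]]]] )]]]]

lit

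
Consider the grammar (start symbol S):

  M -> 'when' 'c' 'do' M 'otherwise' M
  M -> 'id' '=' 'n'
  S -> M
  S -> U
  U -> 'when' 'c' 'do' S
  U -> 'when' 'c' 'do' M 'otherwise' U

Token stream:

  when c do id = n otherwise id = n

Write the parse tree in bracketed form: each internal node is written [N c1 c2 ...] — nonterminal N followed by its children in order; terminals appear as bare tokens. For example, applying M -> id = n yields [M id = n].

[S [M when c do [M id = n] otherwise [M id = n]]]

S
M
when c do M otherwise M
when c do id = n otherwise M
when c do id = n otherwise id = n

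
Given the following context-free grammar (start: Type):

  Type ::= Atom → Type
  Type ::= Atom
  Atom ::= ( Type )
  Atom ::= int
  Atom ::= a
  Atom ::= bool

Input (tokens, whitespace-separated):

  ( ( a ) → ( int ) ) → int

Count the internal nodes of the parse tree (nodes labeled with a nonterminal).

[Type [Atom ( [Type [Atom ( [Type [Atom a]] )] → [Type [Atom ( [Type [Atom int]] )]]] )] → [Type [Atom int]]]

12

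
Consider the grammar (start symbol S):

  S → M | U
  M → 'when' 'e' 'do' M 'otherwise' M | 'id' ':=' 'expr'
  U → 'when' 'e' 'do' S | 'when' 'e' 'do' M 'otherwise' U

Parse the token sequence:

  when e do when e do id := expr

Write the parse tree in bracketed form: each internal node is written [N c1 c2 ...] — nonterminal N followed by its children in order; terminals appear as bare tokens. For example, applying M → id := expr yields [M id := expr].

[S [U when e do [S [U when e do [S [M id := expr]]]]]]

S
U
when e do S
when e do U
when e do when e do S
when e do when e do M
when e do when e do id := expr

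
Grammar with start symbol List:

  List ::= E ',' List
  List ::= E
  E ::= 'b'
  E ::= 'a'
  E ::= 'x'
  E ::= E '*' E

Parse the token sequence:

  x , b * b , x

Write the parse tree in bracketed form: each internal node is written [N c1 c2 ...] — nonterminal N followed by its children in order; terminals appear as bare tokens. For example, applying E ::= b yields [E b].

List
E , List
x , List
x , E , List
x , E * E , List
x , b * E , List
x , b * b , List
x , b * b , E
x , b * b , x

[List [E x] , [List [E [E b] * [E b]] , [List [E x]]]]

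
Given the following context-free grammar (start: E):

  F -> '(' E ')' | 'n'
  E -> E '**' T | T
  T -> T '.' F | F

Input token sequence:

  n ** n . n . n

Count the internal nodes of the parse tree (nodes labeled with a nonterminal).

[E [E [T [F n]]] ** [T [T [T [F n]] . [F n]] . [F n]]]

10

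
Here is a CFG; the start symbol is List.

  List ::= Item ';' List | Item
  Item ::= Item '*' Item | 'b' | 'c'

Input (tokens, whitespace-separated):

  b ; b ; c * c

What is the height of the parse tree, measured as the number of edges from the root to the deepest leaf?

5

[List [Item b] ; [List [Item b] ; [List [Item [Item c] * [Item c]]]]]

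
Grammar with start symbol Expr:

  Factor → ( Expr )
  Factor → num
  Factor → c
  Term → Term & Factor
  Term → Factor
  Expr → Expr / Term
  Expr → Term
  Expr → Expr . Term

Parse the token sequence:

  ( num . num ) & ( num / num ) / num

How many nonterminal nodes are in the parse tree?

[Expr [Expr [Term [Term [Factor ( [Expr [Expr [Term [Factor num]]] . [Term [Factor num]]] )]] & [Factor ( [Expr [Expr [Term [Factor num]]] / [Term [Factor num]]] )]]] / [Term [Factor num]]]

20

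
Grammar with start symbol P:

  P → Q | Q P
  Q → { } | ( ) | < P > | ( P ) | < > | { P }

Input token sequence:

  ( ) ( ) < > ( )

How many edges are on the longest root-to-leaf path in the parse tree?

5

[P [Q ( )] [P [Q ( )] [P [Q < >] [P [Q ( )]]]]]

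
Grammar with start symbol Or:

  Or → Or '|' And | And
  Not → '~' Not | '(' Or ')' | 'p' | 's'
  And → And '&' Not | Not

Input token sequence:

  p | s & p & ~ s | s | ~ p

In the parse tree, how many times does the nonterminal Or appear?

[Or [Or [Or [Or [And [Not p]]] | [And [And [And [Not s]] & [Not p]] & [Not ~ [Not s]]]] | [And [Not s]]] | [And [Not ~ [Not p]]]]

4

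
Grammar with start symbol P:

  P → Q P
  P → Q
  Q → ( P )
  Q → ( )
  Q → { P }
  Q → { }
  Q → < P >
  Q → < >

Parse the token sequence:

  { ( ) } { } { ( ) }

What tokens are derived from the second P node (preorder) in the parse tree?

[P [Q { [P [Q ( )]] }] [P [Q { }] [P [Q { [P [Q ( )]] }]]]]

( )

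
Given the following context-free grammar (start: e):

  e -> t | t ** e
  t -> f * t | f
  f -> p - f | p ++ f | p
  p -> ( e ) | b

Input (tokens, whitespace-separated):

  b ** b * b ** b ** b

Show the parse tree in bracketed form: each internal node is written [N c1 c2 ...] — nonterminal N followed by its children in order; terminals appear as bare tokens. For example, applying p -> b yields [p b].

[e [t [f [p b]]] ** [e [t [f [p b]] * [t [f [p b]]]] ** [e [t [f [p b]]] ** [e [t [f [p b]]]]]]]

e
t ** e
f ** e
p ** e
b ** e
b ** t ** e
b ** f * t ** e
b ** p * t ** e
b ** b * t ** e
b ** b * f ** e
b ** b * p ** e
b ** b * b ** e
b ** b * b ** t ** e
b ** b * b ** f ** e
b ** b * b ** p ** e
b ** b * b ** b ** e
b ** b * b ** b ** t
b ** b * b ** b ** f
b ** b * b ** b ** p
b ** b * b ** b ** b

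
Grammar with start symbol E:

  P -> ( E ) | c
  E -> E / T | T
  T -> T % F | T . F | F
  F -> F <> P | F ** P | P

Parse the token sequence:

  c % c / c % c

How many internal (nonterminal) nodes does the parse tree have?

[E [E [T [T [F [P c]]] % [F [P c]]]] / [T [T [F [P c]]] % [F [P c]]]]

14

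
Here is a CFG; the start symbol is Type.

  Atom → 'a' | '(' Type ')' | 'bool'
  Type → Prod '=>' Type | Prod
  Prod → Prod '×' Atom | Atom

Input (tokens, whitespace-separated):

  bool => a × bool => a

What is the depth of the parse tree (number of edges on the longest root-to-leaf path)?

[Type [Prod [Atom bool]] => [Type [Prod [Prod [Atom a]] × [Atom bool]] => [Type [Prod [Atom a]]]]]

5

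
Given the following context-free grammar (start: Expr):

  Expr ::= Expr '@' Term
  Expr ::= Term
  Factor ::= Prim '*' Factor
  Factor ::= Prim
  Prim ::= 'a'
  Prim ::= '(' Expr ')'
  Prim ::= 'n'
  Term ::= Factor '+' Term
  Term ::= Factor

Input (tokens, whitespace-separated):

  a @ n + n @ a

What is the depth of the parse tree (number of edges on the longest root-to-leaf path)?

6

[Expr [Expr [Expr [Term [Factor [Prim a]]]] @ [Term [Factor [Prim n]] + [Term [Factor [Prim n]]]]] @ [Term [Factor [Prim a]]]]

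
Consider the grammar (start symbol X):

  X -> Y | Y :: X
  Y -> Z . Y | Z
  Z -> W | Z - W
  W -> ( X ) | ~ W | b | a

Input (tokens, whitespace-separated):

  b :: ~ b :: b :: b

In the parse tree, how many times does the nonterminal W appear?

5

[X [Y [Z [W b]]] :: [X [Y [Z [W ~ [W b]]]] :: [X [Y [Z [W b]]] :: [X [Y [Z [W b]]]]]]]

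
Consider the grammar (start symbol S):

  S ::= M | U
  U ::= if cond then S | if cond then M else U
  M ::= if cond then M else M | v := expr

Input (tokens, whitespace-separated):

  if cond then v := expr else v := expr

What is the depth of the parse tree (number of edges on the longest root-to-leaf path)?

[S [M if cond then [M v := expr] else [M v := expr]]]

3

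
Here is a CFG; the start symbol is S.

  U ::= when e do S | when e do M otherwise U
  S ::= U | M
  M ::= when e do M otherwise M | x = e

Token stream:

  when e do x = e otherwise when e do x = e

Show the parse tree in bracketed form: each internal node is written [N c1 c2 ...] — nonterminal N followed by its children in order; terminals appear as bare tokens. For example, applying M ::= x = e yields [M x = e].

S
U
when e do M otherwise U
when e do x = e otherwise U
when e do x = e otherwise when e do S
when e do x = e otherwise when e do M
when e do x = e otherwise when e do x = e

[S [U when e do [M x = e] otherwise [U when e do [S [M x = e]]]]]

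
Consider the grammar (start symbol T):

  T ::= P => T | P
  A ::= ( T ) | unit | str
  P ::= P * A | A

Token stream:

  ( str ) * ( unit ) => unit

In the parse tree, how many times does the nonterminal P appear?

5

[T [P [P [A ( [T [P [A str]]] )]] * [A ( [T [P [A unit]]] )]] => [T [P [A unit]]]]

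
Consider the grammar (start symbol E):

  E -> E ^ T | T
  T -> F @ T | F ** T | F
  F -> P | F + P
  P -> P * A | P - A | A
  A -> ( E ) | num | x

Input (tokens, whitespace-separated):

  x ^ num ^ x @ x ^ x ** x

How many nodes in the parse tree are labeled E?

[E [E [E [E [T [F [P [A x]]]]] ^ [T [F [P [A num]]]]] ^ [T [F [P [A x]]] @ [T [F [P [A x]]]]]] ^ [T [F [P [A x]]] ** [T [F [P [A x]]]]]]

4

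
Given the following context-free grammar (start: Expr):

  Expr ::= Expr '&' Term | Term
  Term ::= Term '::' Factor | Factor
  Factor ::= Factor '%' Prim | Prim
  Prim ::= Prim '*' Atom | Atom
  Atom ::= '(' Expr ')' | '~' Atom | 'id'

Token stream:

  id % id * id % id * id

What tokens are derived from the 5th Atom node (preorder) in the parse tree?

id

[Expr [Term [Factor [Factor [Factor [Prim [Atom id]]] % [Prim [Prim [Atom id]] * [Atom id]]] % [Prim [Prim [Atom id]] * [Atom id]]]]]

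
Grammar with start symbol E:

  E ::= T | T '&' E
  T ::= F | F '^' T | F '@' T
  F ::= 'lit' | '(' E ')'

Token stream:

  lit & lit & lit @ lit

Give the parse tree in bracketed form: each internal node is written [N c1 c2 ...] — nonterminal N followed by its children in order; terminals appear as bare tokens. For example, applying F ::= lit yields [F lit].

E
T & E
F & E
lit & E
lit & T & E
lit & F & E
lit & lit & E
lit & lit & T
lit & lit & F @ T
lit & lit & lit @ T
lit & lit & lit @ F
lit & lit & lit @ lit

[E [T [F lit]] & [E [T [F lit]] & [E [T [F lit] @ [T [F lit]]]]]]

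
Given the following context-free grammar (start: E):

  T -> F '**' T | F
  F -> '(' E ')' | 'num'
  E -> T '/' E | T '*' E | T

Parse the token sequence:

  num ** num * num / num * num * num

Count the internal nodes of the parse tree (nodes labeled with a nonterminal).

17

[E [T [F num] ** [T [F num]]] * [E [T [F num]] / [E [T [F num]] * [E [T [F num]] * [E [T [F num]]]]]]]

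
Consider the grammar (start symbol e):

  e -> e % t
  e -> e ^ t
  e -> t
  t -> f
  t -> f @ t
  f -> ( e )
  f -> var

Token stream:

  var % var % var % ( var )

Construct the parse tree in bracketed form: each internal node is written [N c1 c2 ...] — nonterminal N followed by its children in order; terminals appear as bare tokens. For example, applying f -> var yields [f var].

e
e % t
e % t % t
e % t % t % t
t % t % t % t
f % t % t % t
var % t % t % t
var % f % t % t
var % var % t % t
var % var % f % t
var % var % var % t
var % var % var % f
var % var % var % ( e )
var % var % var % ( t )
var % var % var % ( f )
var % var % var % ( var )

[e [e [e [e [t [f var]]] % [t [f var]]] % [t [f var]]] % [t [f ( [e [t [f var]]] )]]]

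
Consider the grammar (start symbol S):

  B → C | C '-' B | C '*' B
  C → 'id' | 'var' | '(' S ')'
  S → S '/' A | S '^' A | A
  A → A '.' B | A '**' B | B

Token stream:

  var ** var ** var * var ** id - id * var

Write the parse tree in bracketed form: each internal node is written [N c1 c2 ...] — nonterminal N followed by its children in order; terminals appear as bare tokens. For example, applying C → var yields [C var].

S
A
A ** B
A ** B ** B
A ** B ** B ** B
B ** B ** B ** B
C ** B ** B ** B
var ** B ** B ** B
var ** C ** B ** B
var ** var ** B ** B
var ** var ** C * B ** B
var ** var ** var * B ** B
var ** var ** var * C ** B
var ** var ** var * var ** B
var ** var ** var * var ** C - B
var ** var ** var * var ** id - B
var ** var ** var * var ** id - C * B
var ** var ** var * var ** id - id * B
var ** var ** var * var ** id - id * C
var ** var ** var * var ** id - id * var

[S [A [A [A [A [B [C var]]] ** [B [C var]]] ** [B [C var] * [B [C var]]]] ** [B [C id] - [B [C id] * [B [C var]]]]]]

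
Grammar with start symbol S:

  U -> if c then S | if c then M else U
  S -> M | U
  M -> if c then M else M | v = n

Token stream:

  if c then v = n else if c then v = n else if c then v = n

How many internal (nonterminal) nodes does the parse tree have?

[S [U if c then [M v = n] else [U if c then [M v = n] else [U if c then [S [M v = n]]]]]]

8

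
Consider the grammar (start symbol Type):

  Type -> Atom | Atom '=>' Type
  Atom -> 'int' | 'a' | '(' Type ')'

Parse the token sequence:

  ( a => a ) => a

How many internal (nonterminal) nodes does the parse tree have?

[Type [Atom ( [Type [Atom a] => [Type [Atom a]]] )] => [Type [Atom a]]]

8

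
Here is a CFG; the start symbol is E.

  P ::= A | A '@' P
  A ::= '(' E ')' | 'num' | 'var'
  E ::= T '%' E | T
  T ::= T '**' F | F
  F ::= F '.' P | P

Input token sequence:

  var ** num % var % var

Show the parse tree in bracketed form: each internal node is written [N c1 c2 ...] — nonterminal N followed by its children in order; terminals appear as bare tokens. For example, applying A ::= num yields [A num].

[E [T [T [F [P [A var]]]] ** [F [P [A num]]]] % [E [T [F [P [A var]]]] % [E [T [F [P [A var]]]]]]]

E
T % E
T ** F % E
F ** F % E
P ** F % E
A ** F % E
var ** F % E
var ** P % E
var ** A % E
var ** num % E
var ** num % T % E
var ** num % F % E
var ** num % P % E
var ** num % A % E
var ** num % var % E
var ** num % var % T
var ** num % var % F
var ** num % var % P
var ** num % var % A
var ** num % var % var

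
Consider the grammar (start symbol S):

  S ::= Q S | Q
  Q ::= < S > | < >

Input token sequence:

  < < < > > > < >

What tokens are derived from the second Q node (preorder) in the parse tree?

< < > >

[S [Q < [S [Q < [S [Q < >]] >]] >] [S [Q < >]]]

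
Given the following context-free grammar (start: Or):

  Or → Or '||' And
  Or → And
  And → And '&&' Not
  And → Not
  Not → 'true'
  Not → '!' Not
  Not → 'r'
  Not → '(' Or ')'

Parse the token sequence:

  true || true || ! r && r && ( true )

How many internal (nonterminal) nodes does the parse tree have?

[Or [Or [Or [And [Not true]]] || [And [Not true]]] || [And [And [And [Not ! [Not r]]] && [Not r]] && [Not ( [Or [And [Not true]]] )]]]

17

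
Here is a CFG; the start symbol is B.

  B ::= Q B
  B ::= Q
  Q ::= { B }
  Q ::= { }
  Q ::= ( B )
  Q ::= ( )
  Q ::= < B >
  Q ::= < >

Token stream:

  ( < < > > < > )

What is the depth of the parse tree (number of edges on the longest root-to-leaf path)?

6

[B [Q ( [B [Q < [B [Q < >]] >] [B [Q < >]]] )]]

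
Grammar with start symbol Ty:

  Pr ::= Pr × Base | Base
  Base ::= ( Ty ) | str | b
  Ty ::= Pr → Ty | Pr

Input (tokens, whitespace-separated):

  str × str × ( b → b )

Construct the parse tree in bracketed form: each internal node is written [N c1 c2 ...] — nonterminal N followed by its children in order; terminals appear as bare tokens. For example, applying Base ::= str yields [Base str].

[Ty [Pr [Pr [Pr [Base str]] × [Base str]] × [Base ( [Ty [Pr [Base b]] → [Ty [Pr [Base b]]]] )]]]

Ty
Pr
Pr × Base
Pr × Base × Base
Base × Base × Base
str × Base × Base
str × str × Base
str × str × ( Ty )
str × str × ( Pr → Ty )
str × str × ( Base → Ty )
str × str × ( b → Ty )
str × str × ( b → Pr )
str × str × ( b → Base )
str × str × ( b → b )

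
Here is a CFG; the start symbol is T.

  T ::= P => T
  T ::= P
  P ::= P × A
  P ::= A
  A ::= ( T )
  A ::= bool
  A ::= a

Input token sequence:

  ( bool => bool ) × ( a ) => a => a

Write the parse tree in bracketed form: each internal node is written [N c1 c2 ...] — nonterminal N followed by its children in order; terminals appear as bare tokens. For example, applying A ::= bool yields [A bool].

T
P => T
P × A => T
A × A => T
( T ) × A => T
( P => T ) × A => T
( A => T ) × A => T
( bool => T ) × A => T
( bool => P ) × A => T
( bool => A ) × A => T
( bool => bool ) × A => T
( bool => bool ) × ( T ) => T
( bool => bool ) × ( P ) => T
( bool => bool ) × ( A ) => T
( bool => bool ) × ( a ) => T
( bool => bool ) × ( a ) => P => T
( bool => bool ) × ( a ) => A => T
( bool => bool ) × ( a ) => a => T
( bool => bool ) × ( a ) => a => P
( bool => bool ) × ( a ) => a => A
( bool => bool ) × ( a ) => a => a

[T [P [P [A ( [T [P [A bool]] => [T [P [A bool]]]] )]] × [A ( [T [P [A a]]] )]] => [T [P [A a]] => [T [P [A a]]]]]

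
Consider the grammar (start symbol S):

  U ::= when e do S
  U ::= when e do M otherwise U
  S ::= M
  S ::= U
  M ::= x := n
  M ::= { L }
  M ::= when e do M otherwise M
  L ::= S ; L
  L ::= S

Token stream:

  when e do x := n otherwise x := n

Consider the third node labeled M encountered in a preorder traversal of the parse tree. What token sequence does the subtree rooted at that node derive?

x := n

[S [M when e do [M x := n] otherwise [M x := n]]]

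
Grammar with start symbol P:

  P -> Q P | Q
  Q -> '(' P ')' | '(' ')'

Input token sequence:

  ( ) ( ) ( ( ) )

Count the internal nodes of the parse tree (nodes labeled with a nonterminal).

[P [Q ( )] [P [Q ( )] [P [Q ( [P [Q ( )]] )]]]]

8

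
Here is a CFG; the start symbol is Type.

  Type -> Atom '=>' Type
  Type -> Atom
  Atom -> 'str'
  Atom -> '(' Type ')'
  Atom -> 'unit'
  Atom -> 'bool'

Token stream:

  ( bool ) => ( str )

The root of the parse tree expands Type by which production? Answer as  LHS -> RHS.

[Type [Atom ( [Type [Atom bool]] )] => [Type [Atom ( [Type [Atom str]] )]]]

Type -> Atom '=>' Type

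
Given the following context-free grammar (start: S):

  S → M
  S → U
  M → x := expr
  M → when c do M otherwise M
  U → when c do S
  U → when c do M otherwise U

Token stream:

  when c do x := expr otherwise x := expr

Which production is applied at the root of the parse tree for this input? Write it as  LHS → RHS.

S → M

[S [M when c do [M x := expr] otherwise [M x := expr]]]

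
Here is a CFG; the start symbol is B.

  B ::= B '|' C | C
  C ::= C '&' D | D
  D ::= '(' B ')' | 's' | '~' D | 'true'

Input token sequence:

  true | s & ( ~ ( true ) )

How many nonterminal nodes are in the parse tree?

[B [B [C [D true]]] | [C [C [D s]] & [D ( [B [C [D ~ [D ( [B [C [D true]]] )]]]] )]]]

15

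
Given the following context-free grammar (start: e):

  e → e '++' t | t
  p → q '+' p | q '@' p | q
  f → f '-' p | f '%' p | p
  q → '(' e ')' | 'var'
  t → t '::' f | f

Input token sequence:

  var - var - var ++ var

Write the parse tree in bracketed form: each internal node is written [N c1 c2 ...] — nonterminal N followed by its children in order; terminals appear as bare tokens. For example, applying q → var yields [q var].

e
e ++ t
t ++ t
f ++ t
f - p ++ t
f - p - p ++ t
p - p - p ++ t
q - p - p ++ t
var - p - p ++ t
var - q - p ++ t
var - var - p ++ t
var - var - q ++ t
var - var - var ++ t
var - var - var ++ f
var - var - var ++ p
var - var - var ++ q
var - var - var ++ var

[e [e [t [f [f [f [p [q var]]] - [p [q var]]] - [p [q var]]]]] ++ [t [f [p [q var]]]]]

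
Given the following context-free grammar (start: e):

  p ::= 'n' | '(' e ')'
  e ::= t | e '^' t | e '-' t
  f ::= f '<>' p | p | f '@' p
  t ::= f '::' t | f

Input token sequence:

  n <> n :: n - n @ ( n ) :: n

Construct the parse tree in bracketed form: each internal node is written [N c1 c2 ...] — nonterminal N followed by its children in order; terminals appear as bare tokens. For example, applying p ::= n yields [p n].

e
e - t
t - t
f :: t - t
f <> p :: t - t
p <> p :: t - t
n <> p :: t - t
n <> n :: t - t
n <> n :: f - t
n <> n :: p - t
n <> n :: n - t
n <> n :: n - f :: t
n <> n :: n - f @ p :: t
n <> n :: n - p @ p :: t
n <> n :: n - n @ p :: t
n <> n :: n - n @ ( e ) :: t
n <> n :: n - n @ ( t ) :: t
n <> n :: n - n @ ( f ) :: t
n <> n :: n - n @ ( p ) :: t
n <> n :: n - n @ ( n ) :: t
n <> n :: n - n @ ( n ) :: f
n <> n :: n - n @ ( n ) :: p
n <> n :: n - n @ ( n ) :: n

[e [e [t [f [f [p n]] <> [p n]] :: [t [f [p n]]]]] - [t [f [f [p n]] @ [p ( [e [t [f [p n]]]] )]] :: [t [f [p n]]]]]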